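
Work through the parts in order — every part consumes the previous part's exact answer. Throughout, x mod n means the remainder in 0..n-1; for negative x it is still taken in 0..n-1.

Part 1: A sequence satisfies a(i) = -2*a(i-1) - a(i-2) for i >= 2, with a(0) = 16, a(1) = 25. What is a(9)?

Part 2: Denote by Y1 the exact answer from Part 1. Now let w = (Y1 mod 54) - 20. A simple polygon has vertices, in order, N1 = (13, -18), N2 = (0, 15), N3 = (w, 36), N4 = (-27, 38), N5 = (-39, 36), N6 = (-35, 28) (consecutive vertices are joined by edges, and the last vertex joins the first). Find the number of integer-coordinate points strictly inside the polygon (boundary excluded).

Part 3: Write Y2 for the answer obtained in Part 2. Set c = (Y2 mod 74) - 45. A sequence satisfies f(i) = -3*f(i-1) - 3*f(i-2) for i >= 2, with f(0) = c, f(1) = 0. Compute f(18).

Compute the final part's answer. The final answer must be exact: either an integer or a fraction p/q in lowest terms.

39366

Part 1: a(2) = -2*(25) - 1*(16) = -66; iterating: a(2)=-66, a(3)=107, a(4)=-148, a(5)=189, a(6)=-230, a(7)=271, a(8)=-312, a(9)=353; answer 353
Part 2: Y1 = 353; w = 9; cross terms: (13*15 - 0*-18)=195, (0*36 - 9*15)=-135, (9*38 - -27*36)=1314, (-27*36 - -39*38)=510, (-39*28 - -35*36)=168, (-35*-18 - 13*28)=266; twice the area = |2318| = 2318; area = 1159; boundary points = 1 + 3 + 2 + 2 + 4 + 2 = 14; strictly interior points = area - boundary/2 + 1 = 1153; answer 1153
Part 3: Y2 = 1153; c = -2; f(2) = -3*(0) - 3*(-2) = 6; iterating: f(2)=6, f(3)=-18, f(4)=36, f(5)=-54, f(6)=54, f(7)=0, f(8)=-162, f(9)=486, f(10)=-972, f(11)=1458, f(12)=-1458, f(13)=0, f(14)=4374, f(15)=-13122, f(16)=26244, f(17)=-39366, f(18)=39366; answer 39366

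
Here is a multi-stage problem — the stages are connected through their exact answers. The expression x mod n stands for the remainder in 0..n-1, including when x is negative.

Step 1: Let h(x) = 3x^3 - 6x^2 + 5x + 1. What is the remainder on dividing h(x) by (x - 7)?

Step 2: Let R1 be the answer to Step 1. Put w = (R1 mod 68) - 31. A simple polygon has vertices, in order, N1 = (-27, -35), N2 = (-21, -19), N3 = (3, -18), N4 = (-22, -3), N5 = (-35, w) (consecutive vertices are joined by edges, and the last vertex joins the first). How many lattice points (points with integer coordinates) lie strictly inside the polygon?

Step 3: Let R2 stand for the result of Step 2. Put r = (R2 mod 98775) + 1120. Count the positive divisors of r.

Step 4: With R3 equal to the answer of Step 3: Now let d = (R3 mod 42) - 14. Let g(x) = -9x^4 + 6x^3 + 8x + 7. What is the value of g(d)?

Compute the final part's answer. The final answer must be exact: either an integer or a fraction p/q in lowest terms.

Step 1: remainder = value at the root: 3*(7)^3 - 6*(7)^2 + 5*(7)^1 + 1 = (1029) + (-294) + (35) + (1) = 771; answer 771
Step 2: R1 = 771; w = -8; cross terms: (-27*-19 - -21*-35)=-222, (-21*-18 - 3*-19)=435, (3*-3 - -22*-18)=-405, (-22*-8 - -35*-3)=71, (-35*-35 - -27*-8)=1009; twice the area = |888| = 888; area = 444; boundary points = 2 + 1 + 5 + 1 + 1 = 10; strictly interior points = area - boundary/2 + 1 = 440; answer 440
Step 3: R2 = 440; r = 1560; 1560 = 2^3 * 3 * 5 * 13; number of divisors = (3+1) * (1+1) * (1+1) * (1+1) = 32; answer 32
Step 4: R3 = 32; d = 18; -9*(18)^4 + 6*(18)^3 + 8*(18)^1 + 7 = (-944784) + (34992) + (144) + (7) = -909641; answer -909641

-909641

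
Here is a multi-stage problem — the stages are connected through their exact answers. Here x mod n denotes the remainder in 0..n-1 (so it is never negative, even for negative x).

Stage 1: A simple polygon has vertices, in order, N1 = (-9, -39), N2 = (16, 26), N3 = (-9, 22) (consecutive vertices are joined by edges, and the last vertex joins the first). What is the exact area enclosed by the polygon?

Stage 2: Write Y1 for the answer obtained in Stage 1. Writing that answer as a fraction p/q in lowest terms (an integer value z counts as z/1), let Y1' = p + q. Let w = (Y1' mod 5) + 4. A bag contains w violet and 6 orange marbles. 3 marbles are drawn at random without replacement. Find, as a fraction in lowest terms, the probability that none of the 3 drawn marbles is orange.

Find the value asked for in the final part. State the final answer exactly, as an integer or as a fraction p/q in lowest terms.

Stage 1: cross terms: (-9*26 - 16*-39)=390, (16*22 - -9*26)=586, (-9*-39 - -9*22)=549; twice the area = |1525| = 1525; area = 1525/2; answer 1525/2
Stage 2: Y1 = 1525/2; threaded value p + q = 1527; w = 6; total draws C(12,3) = 220; favorable C(6,3) = 20; P = 1/11; answer 1/11

1/11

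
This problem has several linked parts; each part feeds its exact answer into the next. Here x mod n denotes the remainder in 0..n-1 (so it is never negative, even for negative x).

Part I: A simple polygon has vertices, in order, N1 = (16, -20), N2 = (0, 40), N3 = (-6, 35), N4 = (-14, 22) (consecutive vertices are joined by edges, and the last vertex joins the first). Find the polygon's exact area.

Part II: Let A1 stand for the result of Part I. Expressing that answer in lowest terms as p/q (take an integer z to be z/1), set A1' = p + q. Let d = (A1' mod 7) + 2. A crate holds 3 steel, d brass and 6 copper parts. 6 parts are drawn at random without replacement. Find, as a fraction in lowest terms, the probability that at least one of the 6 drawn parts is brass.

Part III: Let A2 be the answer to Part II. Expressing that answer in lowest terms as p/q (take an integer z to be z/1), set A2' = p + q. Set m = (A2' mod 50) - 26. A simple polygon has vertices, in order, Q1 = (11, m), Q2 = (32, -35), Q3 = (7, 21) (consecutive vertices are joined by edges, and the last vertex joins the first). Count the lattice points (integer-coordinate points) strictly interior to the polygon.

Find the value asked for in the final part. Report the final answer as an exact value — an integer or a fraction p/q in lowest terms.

Part I: cross terms: (16*40 - 0*-20)=640, (0*35 - -6*40)=240, (-6*22 - -14*35)=358, (-14*-20 - 16*22)=-72; twice the area = |1166| = 1166; area = 583; answer 583
Part II: A1 = 583; threaded value p + q = 584; d = 5; total draws C(14,6) = 3003; complement C(9,6) = 84; favorable 3003 - 84 = 2919; P = 139/143; answer 139/143
Part III: A2 = 139/143; threaded value p + q = 282; m = 6; cross terms: (11*-35 - 32*6)=-577, (32*21 - 7*-35)=917, (7*6 - 11*21)=-189; twice the area = |151| = 151; area = 151/2; boundary points = 1 + 1 + 1 = 3; strictly interior points = area - boundary/2 + 1 = 75; answer 75

75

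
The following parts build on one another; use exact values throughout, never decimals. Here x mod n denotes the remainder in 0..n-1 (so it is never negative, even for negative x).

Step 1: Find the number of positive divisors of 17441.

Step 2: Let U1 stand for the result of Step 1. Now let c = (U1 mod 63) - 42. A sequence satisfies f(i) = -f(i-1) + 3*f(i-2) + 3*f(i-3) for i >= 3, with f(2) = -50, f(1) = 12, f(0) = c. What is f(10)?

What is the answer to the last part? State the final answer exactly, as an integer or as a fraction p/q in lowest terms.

-1490

Step 1: 17441 = 107 * 163; number of divisors = (1+1) * (1+1) = 4; answer 4
Step 2: U1 = 4; c = -38; f(3) = -1*(-50) + 3*(12) + 3*(-38) = -28; iterating: f(3)=-28, f(4)=-86, f(5)=-148, f(6)=-194, f(7)=-508, f(8)=-518, f(9)=-1588, f(10)=-1490; answer -1490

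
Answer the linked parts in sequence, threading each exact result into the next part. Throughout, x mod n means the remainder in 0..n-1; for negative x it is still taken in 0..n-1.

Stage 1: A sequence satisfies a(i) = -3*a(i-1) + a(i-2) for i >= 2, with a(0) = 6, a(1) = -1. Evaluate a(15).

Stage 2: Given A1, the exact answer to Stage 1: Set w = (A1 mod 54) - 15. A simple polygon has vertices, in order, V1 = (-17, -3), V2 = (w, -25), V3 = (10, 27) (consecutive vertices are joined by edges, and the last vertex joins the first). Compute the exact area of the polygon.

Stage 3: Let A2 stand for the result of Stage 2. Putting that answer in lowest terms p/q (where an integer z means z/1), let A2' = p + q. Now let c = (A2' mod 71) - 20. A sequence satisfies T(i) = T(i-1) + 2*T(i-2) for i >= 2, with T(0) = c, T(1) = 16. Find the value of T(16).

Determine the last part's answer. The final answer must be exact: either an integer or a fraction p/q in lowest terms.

Stage 1: a(2) = -3*(-1) + 1*(6) = 9; iterating: a(2)=9, a(3)=-28, a(4)=93, a(5)=-307, a(6)=1014, a(7)=-3349, a(8)=11061, a(9)=-36532, a(10)=120657, a(11)=-398503, a(12)=1316166, a(13)=-4347001, a(14)=14357169, a(15)=-47418508; answer -47418508
Stage 2: A1 = -47418508; w = 11; cross terms: (-17*-25 - 11*-3)=458, (11*27 - 10*-25)=547, (10*-3 - -17*27)=429; twice the area = |1434| = 1434; area = 717; answer 717
Stage 3: A2 = 717; threaded value p + q = 718; c = -12; T(2) = 1*(16) + 2*(-12) = -8; iterating: T(2)=-8, T(3)=24, T(4)=8, T(5)=56, T(6)=72, T(7)=184, T(8)=328, T(9)=696, T(10)=1352, T(11)=2744, T(12)=5448, T(13)=10936, T(14)=21832, T(15)=43704, T(16)=87368; answer 87368

87368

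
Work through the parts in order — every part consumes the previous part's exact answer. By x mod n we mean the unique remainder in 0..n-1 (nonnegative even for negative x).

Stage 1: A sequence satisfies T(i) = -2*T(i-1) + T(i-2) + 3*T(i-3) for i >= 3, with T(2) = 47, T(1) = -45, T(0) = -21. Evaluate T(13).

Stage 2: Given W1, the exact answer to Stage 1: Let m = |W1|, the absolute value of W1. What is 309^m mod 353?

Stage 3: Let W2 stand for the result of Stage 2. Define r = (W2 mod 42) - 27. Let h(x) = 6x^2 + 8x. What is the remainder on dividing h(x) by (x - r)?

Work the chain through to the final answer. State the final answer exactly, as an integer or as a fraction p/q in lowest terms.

Stage 1: T(3) = -2*(47) + 1*(-45) + 3*(-21) = -202; iterating: T(3)=-202, T(4)=316, T(5)=-693, T(6)=1096, T(7)=-1937, T(8)=2891, T(9)=-4431, T(10)=5942, T(11)=-7642, T(12)=7933, T(13)=-5682; answer -5682
Stage 2: W1 = -5682; m = 5682; squarings mod 353: 309^1=309, 309^2=171, 309^4=295, 309^8=187, 309^16=22, 309^32=131, 309^64=217, 309^128=140, 309^256=185, 309^512=337, 309^1024=256, 309^2048=231, 309^4096=58; 309^5682 = 309^2 * 309^16 * 309^32 * 309^512 * 309^1024 * 309^4096 = 34 (mod 353); answer 34
Stage 3: W2 = 34; r = 7; remainder = value at the root: 6*(7)^2 + 8*(7)^1 = (294) + (56) = 350; answer 350

350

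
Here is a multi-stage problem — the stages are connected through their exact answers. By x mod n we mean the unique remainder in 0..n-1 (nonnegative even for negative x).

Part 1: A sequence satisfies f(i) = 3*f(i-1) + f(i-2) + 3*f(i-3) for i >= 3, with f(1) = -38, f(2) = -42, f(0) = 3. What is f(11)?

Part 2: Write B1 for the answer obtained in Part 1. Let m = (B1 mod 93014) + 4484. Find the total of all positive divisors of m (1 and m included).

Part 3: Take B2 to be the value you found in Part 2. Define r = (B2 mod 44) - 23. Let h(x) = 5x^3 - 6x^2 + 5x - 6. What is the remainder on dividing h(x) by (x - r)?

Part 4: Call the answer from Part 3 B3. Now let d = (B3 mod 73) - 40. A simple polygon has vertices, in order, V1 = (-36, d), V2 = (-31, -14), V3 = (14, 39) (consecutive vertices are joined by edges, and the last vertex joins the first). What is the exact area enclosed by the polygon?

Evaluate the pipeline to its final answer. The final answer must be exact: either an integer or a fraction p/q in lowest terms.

200

Part 1: f(3) = 3*(-42) + 1*(-38) + 3*(3) = -155; iterating: f(3)=-155, f(4)=-621, f(5)=-2144, f(6)=-7518, f(7)=-26561, f(8)=-93633, f(9)=-330014, f(10)=-1163358, f(11)=-4100987; answer -4100987
Part 2: B1 = -4100987; m = 89127; 89127 = 3^3 * 3301; sigma = (1 + 3 + 9 + 27) * (1 + 3301) = 40 * 3302 = 132080; answer 132080
Part 3: B2 = 132080; r = 13; remainder = value at the root: 5*(13)^3 - 6*(13)^2 + 5*(13)^1 - 6 = (10985) + (-1014) + (65) + (-6) = 10030; answer 10030
Part 4: B3 = 10030; d = -11; cross terms: (-36*-14 - -31*-11)=163, (-31*39 - 14*-14)=-1013, (14*-11 - -36*39)=1250; twice the area = |400| = 400; area = 200; answer 200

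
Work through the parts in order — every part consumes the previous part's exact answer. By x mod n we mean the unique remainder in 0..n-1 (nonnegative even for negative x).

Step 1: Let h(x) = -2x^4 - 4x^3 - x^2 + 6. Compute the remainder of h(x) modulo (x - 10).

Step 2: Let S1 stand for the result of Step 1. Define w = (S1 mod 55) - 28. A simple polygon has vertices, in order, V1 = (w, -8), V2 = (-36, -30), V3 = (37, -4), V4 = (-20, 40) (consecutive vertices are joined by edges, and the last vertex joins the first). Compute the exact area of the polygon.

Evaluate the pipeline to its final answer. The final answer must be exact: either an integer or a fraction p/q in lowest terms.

458

Step 1: remainder = value at the root: -2*(10)^4 - 4*(10)^3 - 1*(10)^2 + 6 = (-20000) + (-4000) + (-100) + (6) = -24094; answer -24094
Step 2: S1 = -24094; w = 23; cross terms: (23*-30 - -36*-8)=-978, (-36*-4 - 37*-30)=1254, (37*40 - -20*-4)=1400, (-20*-8 - 23*40)=-760; twice the area = |916| = 916; area = 458; answer 458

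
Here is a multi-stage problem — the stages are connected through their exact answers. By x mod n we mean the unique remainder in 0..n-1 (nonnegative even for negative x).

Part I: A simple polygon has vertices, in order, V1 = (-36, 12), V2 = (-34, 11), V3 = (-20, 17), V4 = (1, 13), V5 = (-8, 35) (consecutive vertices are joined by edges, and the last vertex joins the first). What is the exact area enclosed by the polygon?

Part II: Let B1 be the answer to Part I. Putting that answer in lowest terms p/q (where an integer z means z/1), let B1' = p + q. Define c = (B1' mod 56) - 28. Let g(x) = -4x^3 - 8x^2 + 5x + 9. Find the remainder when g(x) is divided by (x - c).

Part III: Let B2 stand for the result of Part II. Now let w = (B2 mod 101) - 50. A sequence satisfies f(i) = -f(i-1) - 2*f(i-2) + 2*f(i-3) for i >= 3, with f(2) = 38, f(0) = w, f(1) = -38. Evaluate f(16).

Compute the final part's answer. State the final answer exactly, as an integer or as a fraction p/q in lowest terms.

-189026

Part I: cross terms: (-36*11 - -34*12)=12, (-34*17 - -20*11)=-358, (-20*13 - 1*17)=-277, (1*35 - -8*13)=139, (-8*12 - -36*35)=1164; twice the area = |680| = 680; area = 340; answer 340
Part II: B1 = 340; threaded value p + q = 341; c = -23; remainder = value at the root: -4*(-23)^3 - 8*(-23)^2 + 5*(-23)^1 + 9 = (48668) + (-4232) + (-115) + (9) = 44330; answer 44330
Part III: B2 = 44330; w = 42; f(3) = -1*(38) - 2*(-38) + 2*(42) = 122; iterating: f(3)=122, f(4)=-274, f(5)=106, f(6)=686, f(7)=-1446, f(8)=286, f(9)=3978, f(10)=-7442, f(11)=58, f(12)=22782, f(13)=-37782, f(14)=-7666, f(15)=128794, f(16)=-189026; answer -189026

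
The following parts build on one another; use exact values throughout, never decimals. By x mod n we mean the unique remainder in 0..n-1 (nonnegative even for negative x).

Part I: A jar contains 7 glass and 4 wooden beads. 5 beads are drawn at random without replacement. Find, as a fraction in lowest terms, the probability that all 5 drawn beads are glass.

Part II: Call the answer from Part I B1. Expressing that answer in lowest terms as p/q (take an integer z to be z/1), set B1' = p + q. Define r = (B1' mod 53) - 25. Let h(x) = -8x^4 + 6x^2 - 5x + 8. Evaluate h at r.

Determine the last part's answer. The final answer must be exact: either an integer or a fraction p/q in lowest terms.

-86

Part I: total draws C(11,5) = 462; favorable C(7,5) = 21; P = 1/22; answer 1/22
Part II: B1 = 1/22; threaded value p + q = 23; r = -2; -8*(-2)^4 + 6*(-2)^2 - 5*(-2)^1 + 8 = (-128) + (24) + (10) + (8) = -86; answer -86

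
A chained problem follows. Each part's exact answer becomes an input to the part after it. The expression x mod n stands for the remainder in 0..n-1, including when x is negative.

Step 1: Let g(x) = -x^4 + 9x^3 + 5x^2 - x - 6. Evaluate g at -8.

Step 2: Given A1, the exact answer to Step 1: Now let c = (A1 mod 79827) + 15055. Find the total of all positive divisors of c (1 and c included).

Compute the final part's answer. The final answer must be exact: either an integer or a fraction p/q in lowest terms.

190008

Step 1: -1*(-8)^4 + 9*(-8)^3 + 5*(-8)^2 - 1*(-8)^1 - 6 = (-4096) + (-4608) + (320) + (8) + (-6) = -8382; answer -8382
Step 2: A1 = -8382; c = 86500; 86500 = 2^2 * 5^3 * 173; sigma = (1 + 2 + 4) * (1 + 5 + 25 + 125) * (1 + 173) = 7 * 156 * 174 = 190008; answer 190008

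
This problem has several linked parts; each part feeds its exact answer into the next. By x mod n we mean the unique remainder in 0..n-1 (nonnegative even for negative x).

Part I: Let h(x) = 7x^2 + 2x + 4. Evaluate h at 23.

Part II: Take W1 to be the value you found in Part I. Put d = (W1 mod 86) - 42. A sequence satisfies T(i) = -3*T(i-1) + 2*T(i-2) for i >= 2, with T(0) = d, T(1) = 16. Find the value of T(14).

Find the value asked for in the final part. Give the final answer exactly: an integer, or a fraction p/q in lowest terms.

Part I: 7*(23)^2 + 2*(23)^1 + 4 = (3703) + (46) + (4) = 3753; answer 3753
Part II: W1 = 3753; d = 13; T(2) = -3*(16) + 2*(13) = -22; iterating: T(2)=-22, T(3)=98, T(4)=-338, T(5)=1210, T(6)=-4306, T(7)=15338, T(8)=-54626, T(9)=194554, T(10)=-692914, T(11)=2467850, T(12)=-8789378, T(13)=31303834, T(14)=-111490258; answer -111490258

-111490258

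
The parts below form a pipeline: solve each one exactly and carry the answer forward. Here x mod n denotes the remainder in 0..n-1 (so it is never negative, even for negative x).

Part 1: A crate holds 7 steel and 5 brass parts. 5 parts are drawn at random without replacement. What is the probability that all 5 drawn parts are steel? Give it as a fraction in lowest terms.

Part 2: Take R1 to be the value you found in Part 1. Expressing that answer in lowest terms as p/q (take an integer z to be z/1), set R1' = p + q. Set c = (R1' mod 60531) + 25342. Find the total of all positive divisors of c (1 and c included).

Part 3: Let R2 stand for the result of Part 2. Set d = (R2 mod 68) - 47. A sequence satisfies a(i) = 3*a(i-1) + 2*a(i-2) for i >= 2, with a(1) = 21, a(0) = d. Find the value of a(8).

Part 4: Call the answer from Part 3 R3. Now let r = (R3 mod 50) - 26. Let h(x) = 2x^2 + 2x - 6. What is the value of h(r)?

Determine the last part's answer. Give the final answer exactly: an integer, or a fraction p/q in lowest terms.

-2

Part 1: total draws C(12,5) = 792; favorable C(7,5) = 21; P = 7/264; answer 7/264
Part 2: R1 = 7/264; threaded value p + q = 271; c = 25613; 25613 = 7 * 3659; sigma = (1 + 7) * (1 + 3659) = 8 * 3660 = 29280; answer 29280
Part 3: R2 = 29280; d = -7; a(2) = 3*(21) + 2*(-7) = 49; iterating: a(2)=49, a(3)=189, a(4)=665, a(5)=2373, a(6)=8449, a(7)=30093, a(8)=107177; answer 107177
Part 4: R3 = 107177; r = 1; 2*(1)^2 + 2*(1)^1 - 6 = (2) + (2) + (-6) = -2; answer -2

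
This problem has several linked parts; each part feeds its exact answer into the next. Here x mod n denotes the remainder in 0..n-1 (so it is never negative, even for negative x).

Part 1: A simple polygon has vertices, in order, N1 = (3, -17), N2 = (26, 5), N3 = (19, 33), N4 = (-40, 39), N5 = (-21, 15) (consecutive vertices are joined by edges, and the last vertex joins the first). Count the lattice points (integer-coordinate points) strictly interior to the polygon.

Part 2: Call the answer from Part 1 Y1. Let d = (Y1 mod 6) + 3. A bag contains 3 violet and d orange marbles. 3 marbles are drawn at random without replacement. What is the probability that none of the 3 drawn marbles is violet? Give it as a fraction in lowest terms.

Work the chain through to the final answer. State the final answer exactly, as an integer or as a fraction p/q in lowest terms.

Part 1: cross terms: (3*5 - 26*-17)=457, (26*33 - 19*5)=763, (19*39 - -40*33)=2061, (-40*15 - -21*39)=219, (-21*-17 - 3*15)=312; twice the area = |3812| = 3812; area = 1906; boundary points = 1 + 7 + 1 + 1 + 8 = 18; strictly interior points = area - boundary/2 + 1 = 1898; answer 1898
Part 2: Y1 = 1898; d = 5; total draws C(8,3) = 56; favorable C(5,3) = 10; P = 5/28; answer 5/28

5/28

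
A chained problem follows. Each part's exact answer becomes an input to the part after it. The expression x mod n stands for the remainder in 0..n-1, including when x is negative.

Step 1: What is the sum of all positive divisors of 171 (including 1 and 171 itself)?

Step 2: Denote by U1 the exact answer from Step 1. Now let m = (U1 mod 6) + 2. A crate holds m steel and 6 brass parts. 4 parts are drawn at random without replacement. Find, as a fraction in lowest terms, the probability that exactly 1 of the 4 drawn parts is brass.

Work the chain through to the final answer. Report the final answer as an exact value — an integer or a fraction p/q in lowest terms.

Step 1: 171 = 3^2 * 19; sigma = (1 + 3 + 9) * (1 + 19) = 13 * 20 = 260; answer 260
Step 2: U1 = 260; m = 4; total draws C(10,4) = 210; favorable C(6,1)*C(4,3) = 24; P = 4/35; answer 4/35

4/35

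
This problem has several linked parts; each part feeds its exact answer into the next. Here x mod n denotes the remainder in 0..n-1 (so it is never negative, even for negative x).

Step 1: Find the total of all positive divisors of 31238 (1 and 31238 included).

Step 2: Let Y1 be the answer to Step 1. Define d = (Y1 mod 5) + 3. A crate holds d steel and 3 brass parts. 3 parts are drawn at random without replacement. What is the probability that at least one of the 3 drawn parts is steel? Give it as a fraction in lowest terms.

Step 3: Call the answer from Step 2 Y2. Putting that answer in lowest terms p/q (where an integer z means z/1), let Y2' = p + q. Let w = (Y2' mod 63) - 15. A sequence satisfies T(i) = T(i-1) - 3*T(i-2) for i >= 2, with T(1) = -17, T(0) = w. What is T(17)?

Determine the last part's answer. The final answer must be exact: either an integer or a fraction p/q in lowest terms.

Step 1: 31238 = 2 * 15619; sigma = (1 + 2) * (1 + 15619) = 3 * 15620 = 46860; answer 46860
Step 2: Y1 = 46860; d = 3; total draws C(6,3) = 20; complement C(3,3) = 1; favorable 20 - 1 = 19; P = 19/20; answer 19/20
Step 3: Y2 = 19/20; threaded value p + q = 39; w = 24; T(2) = 1*(-17) - 3*(24) = -89; iterating: T(2)=-89, T(3)=-38, T(4)=229, T(5)=343, T(6)=-344, T(7)=-1373, T(8)=-341, T(9)=3778, T(10)=4801, T(11)=-6533, T(12)=-20936, T(13)=-1337, T(14)=61471, T(15)=65482, T(16)=-118931, T(17)=-315377; answer -315377

-315377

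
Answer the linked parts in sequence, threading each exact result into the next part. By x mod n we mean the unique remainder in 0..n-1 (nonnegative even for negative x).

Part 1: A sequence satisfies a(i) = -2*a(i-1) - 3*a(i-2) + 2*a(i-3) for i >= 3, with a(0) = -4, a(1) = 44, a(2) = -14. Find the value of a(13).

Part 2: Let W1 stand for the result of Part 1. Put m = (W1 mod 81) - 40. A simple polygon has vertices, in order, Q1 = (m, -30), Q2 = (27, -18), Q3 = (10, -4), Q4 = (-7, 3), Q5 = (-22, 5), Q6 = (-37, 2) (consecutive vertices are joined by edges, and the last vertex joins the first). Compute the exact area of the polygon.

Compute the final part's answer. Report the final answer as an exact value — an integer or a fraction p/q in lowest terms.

993

Part 1: a(3) = -2*(-14) - 3*(44) + 2*(-4) = -112; iterating: a(3)=-112, a(4)=354, a(5)=-400, a(6)=-486, a(7)=2880, a(8)=-5102, a(9)=592, a(10)=19882, a(11)=-51744, a(12)=45026, a(13)=104944; answer 104944
Part 2: W1 = 104944; m = 9; cross terms: (9*-18 - 27*-30)=648, (27*-4 - 10*-18)=72, (10*3 - -7*-4)=2, (-7*5 - -22*3)=31, (-22*2 - -37*5)=141, (-37*-30 - 9*2)=1092; twice the area = |1986| = 1986; area = 993; answer 993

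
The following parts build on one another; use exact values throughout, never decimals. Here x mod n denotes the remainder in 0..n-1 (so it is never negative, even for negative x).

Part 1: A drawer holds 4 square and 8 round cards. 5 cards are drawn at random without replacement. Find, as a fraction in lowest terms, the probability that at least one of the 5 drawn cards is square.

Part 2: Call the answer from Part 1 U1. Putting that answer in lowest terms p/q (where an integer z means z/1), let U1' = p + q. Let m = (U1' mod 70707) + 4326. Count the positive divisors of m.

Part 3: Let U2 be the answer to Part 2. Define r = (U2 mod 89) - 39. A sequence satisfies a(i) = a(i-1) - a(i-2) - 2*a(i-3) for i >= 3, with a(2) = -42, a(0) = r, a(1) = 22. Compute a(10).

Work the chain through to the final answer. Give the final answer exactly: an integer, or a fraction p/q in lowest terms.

Part 1: total draws C(12,5) = 792; complement C(8,5) = 56; favorable 792 - 56 = 736; P = 92/99; answer 92/99
Part 2: U1 = 92/99; threaded value p + q = 191; m = 4517; 4517 is prime, so its only divisors are 1 and 4517; count = 2; answer 2
Part 3: U2 = 2; r = -37; a(3) = 1*(-42) - 1*(22) - 2*(-37) = 10; iterating: a(3)=10, a(4)=8, a(5)=82, a(6)=54, a(7)=-44, a(8)=-262, a(9)=-326, a(10)=24; answer 24

24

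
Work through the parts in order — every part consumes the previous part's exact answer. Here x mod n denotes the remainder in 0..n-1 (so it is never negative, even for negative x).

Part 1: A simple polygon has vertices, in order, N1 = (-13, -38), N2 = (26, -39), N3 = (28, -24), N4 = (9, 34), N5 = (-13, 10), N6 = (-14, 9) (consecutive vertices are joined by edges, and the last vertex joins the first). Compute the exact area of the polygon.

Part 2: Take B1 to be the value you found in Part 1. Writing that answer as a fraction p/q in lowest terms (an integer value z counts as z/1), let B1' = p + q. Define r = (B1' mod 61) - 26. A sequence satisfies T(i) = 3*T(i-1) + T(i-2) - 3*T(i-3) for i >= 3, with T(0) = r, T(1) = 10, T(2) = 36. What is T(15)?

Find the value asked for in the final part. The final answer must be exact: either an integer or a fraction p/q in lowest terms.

100442338

Part 1: cross terms: (-13*-39 - 26*-38)=1495, (26*-24 - 28*-39)=468, (28*34 - 9*-24)=1168, (9*10 - -13*34)=532, (-13*9 - -14*10)=23, (-14*-38 - -13*9)=649; twice the area = |4335| = 4335; area = 4335/2; answer 4335/2
Part 2: B1 = 4335/2; threaded value p + q = 4337; r = -20; T(3) = 3*(36) + 1*(10) - 3*(-20) = 178; iterating: T(3)=178, T(4)=540, T(5)=1690, T(6)=5076, T(7)=15298, T(8)=45900, T(9)=137770, T(10)=413316, T(11)=1240018, T(12)=3720060, T(13)=11160250, T(14)=33480756, T(15)=100442338; answer 100442338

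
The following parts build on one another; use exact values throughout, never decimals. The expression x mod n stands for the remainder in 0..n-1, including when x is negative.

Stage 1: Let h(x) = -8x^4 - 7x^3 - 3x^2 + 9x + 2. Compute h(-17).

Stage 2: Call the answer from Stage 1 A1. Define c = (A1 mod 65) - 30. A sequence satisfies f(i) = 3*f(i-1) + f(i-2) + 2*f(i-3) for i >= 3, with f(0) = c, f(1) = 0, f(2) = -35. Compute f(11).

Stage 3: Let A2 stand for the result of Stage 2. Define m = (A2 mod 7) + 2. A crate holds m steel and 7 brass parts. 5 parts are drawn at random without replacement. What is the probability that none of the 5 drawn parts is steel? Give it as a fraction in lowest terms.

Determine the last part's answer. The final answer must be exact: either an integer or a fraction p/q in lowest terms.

Stage 1: -8*(-17)^4 - 7*(-17)^3 - 3*(-17)^2 + 9*(-17)^1 + 2 = (-668168) + (34391) + (-867) + (-153) + (2) = -634795; answer -634795
Stage 2: A1 = -634795; c = 30; f(3) = 3*(-35) + 1*(0) + 2*(30) = -45; iterating: f(3)=-45, f(4)=-170, f(5)=-625, f(6)=-2135, f(7)=-7370, f(8)=-25495, f(9)=-88125, f(10)=-304610, f(11)=-1052945; answer -1052945
Stage 3: A2 = -1052945; m = 4; total draws C(11,5) = 462; favorable C(7,5) = 21; P = 1/22; answer 1/22

1/22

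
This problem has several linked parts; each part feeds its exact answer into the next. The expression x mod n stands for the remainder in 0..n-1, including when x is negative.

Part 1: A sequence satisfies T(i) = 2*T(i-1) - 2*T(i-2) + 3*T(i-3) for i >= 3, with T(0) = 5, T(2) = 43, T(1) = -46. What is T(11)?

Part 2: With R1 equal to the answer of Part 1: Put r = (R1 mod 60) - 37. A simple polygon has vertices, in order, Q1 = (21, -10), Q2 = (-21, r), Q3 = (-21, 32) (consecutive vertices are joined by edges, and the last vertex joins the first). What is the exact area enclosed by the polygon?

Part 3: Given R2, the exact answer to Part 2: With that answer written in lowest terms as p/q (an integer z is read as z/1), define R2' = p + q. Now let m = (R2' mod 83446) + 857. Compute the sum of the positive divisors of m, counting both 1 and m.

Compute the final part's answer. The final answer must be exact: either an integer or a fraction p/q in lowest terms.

Part 1: T(3) = 2*(43) - 2*(-46) + 3*(5) = 193; iterating: T(3)=193, T(4)=162, T(5)=67, T(6)=389, T(7)=1130, T(8)=1683, T(9)=2273, T(10)=4570, T(11)=9643; answer 9643
Part 2: R1 = 9643; r = 6; cross terms: (21*6 - -21*-10)=-84, (-21*32 - -21*6)=-546, (-21*-10 - 21*32)=-462; twice the area = |-1092| = 1092; area = 546; answer 546
Part 3: R2 = 546; threaded value p + q = 547; m = 1404; 1404 = 2^2 * 3^3 * 13; sigma = (1 + 2 + 4) * (1 + 3 + 9 + 27) * (1 + 13) = 7 * 40 * 14 = 3920; answer 3920

3920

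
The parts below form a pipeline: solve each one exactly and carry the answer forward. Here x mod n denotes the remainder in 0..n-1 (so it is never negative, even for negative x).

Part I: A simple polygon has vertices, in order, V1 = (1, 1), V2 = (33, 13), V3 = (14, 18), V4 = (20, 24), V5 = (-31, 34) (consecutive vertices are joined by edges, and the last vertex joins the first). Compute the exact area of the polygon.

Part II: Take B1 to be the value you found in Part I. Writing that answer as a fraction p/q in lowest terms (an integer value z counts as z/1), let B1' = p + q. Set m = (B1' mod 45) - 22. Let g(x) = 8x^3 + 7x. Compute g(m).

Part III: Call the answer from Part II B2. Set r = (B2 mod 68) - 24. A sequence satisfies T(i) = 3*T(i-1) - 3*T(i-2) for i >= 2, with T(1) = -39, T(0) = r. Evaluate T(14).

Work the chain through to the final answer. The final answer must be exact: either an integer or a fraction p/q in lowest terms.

Part I: cross terms: (1*13 - 33*1)=-20, (33*18 - 14*13)=412, (14*24 - 20*18)=-24, (20*34 - -31*24)=1424, (-31*1 - 1*34)=-65; twice the area = |1727| = 1727; area = 1727/2; answer 1727/2
Part II: B1 = 1727/2; threaded value p + q = 1729; m = -3; 8*(-3)^3 + 7*(-3)^1 = (-216) + (-21) = -237; answer -237
Part III: B2 = -237; r = 11; T(2) = 3*(-39) - 3*(11) = -150; iterating: T(2)=-150, T(3)=-333, T(4)=-549, T(5)=-648, T(6)=-297, T(7)=1053, T(8)=4050, T(9)=8991, T(10)=14823, T(11)=17496, T(12)=8019, T(13)=-28431, T(14)=-109350; answer -109350

-109350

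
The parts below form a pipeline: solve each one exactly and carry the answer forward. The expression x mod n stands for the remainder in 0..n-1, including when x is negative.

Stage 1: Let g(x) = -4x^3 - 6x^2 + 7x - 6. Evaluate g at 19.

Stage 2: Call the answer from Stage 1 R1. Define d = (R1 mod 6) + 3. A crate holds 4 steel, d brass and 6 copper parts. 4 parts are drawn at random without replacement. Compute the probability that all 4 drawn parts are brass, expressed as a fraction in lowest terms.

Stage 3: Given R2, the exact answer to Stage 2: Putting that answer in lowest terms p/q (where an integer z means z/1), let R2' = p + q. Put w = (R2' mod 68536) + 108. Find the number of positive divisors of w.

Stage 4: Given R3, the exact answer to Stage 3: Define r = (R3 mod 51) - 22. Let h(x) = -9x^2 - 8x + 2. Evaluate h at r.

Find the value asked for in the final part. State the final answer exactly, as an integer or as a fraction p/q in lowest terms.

-2174

Stage 1: -4*(19)^3 - 6*(19)^2 + 7*(19)^1 - 6 = (-27436) + (-2166) + (133) + (-6) = -29475; answer -29475
Stage 2: R1 = -29475; d = 6; total draws C(16,4) = 1820; favorable C(6,4) = 15; P = 3/364; answer 3/364
Stage 3: R2 = 3/364; threaded value p + q = 367; w = 475; 475 = 5^2 * 19; number of divisors = (2+1) * (1+1) = 6; answer 6
Stage 4: R3 = 6; r = -16; -9*(-16)^2 - 8*(-16)^1 + 2 = (-2304) + (128) + (2) = -2174; answer -2174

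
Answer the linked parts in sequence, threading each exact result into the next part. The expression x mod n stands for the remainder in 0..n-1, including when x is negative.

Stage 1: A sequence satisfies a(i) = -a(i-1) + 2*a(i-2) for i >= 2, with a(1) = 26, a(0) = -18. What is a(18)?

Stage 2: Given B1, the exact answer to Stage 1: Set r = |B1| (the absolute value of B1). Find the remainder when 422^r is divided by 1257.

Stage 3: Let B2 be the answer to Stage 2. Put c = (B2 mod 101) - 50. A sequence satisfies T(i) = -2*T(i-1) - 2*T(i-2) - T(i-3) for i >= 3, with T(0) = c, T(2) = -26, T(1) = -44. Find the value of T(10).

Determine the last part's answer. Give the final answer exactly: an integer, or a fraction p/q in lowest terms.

Stage 1: a(2) = -1*(26) + 2*(-18) = -62; iterating: a(2)=-62, a(3)=114, a(4)=-238, a(5)=466, a(6)=-942, a(7)=1874, a(8)=-3758, a(9)=7506, a(10)=-15022, a(11)=30034, a(12)=-60078, a(13)=120146, a(14)=-240302, a(15)=480594, a(16)=-961198, a(17)=1922386, a(18)=-3844782; answer -3844782
Stage 2: B1 = -3844782; r = 3844782; squarings mod 1257: 422^1=422, 422^2=847, 422^4=919, 422^8=1114, 422^16=337, 422^32=439, 422^64=400, 422^128=361, 422^256=850, 422^512=982, 422^1024=205, 422^2048=544, 422^4096=541, 422^8192=1057, 422^16384=1033, 422^32768=1153, 422^65536=760, 422^131072=637, 422^262144=1015, 422^524288=742, 422^1048576=1255, 422^2097152=4; 422^3844782 = 422^2 * 422^4 * 422^8 * 422^32 * 422^128 * 422^512 * 422^2048 * 422^8192 * 422^32768 * 422^131072 * 422^524288 * 422^1048576 * 422^2097152 = 100 (mod 1257); answer 100
Stage 3: B2 = 100; c = 50; T(3) = -2*(-26) - 2*(-44) - 1*(50) = 90; iterating: T(3)=90, T(4)=-84, T(5)=14, T(6)=50, T(7)=-44, T(8)=-26, T(9)=90, T(10)=-84; answer -84

-84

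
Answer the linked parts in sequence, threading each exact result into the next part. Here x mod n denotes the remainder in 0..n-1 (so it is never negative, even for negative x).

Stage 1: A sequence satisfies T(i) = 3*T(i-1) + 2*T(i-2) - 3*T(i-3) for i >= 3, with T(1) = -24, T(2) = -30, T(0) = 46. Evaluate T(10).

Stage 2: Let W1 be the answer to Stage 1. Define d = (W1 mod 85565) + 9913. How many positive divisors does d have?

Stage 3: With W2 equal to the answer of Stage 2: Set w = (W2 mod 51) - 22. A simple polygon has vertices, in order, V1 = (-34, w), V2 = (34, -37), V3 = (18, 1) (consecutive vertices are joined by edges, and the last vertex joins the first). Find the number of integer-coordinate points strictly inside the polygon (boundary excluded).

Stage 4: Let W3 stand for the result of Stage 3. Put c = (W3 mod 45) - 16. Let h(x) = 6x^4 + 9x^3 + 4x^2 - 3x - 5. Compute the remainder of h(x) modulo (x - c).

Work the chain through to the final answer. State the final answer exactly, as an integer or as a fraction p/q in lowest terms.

Stage 1: T(3) = 3*(-30) + 2*(-24) - 3*(46) = -276; iterating: T(3)=-276, T(4)=-816, T(5)=-2910, T(6)=-9534, T(7)=-31974, T(8)=-106260, T(9)=-354126, T(10)=-1178976; answer -1178976
Stage 2: W1 = -1178976; d = 28847; 28847 = 7 * 13 * 317; number of divisors = (1+1) * (1+1) * (1+1) = 8; answer 8
Stage 3: W2 = 8; w = -14; cross terms: (-34*-37 - 34*-14)=1734, (34*1 - 18*-37)=700, (18*-14 - -34*1)=-218; twice the area = |2216| = 2216; area = 1108; boundary points = 1 + 2 + 1 = 4; strictly interior points = area - boundary/2 + 1 = 1107; answer 1107
Stage 4: W3 = 1107; c = 11; remainder = value at the root: 6*(11)^4 + 9*(11)^3 + 4*(11)^2 - 3*(11)^1 - 5 = (87846) + (11979) + (484) + (-33) + (-5) = 100271; answer 100271

100271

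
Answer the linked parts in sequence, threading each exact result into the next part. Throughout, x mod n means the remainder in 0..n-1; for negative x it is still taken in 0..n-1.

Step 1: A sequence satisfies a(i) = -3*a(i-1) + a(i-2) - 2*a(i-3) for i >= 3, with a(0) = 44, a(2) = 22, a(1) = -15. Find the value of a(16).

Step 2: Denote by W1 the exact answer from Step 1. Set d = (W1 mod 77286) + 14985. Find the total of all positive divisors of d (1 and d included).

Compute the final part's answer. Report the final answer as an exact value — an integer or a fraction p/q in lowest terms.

37200

Step 1: a(3) = -3*(22) + 1*(-15) - 2*(44) = -169; iterating: a(3)=-169, a(4)=559, a(5)=-1890, a(6)=6567, a(7)=-22709, a(8)=78474, a(9)=-271265, a(10)=937687, a(11)=-3241274, a(12)=11204039, a(13)=-38728765, a(14)=133872882, a(15)=-462755489, a(16)=1599596879; answer 1599596879
Step 2: W1 = 1599596879; d = 23522; 23522 = 2 * 19 * 619; sigma = (1 + 2) * (1 + 19) * (1 + 619) = 3 * 20 * 620 = 37200; answer 37200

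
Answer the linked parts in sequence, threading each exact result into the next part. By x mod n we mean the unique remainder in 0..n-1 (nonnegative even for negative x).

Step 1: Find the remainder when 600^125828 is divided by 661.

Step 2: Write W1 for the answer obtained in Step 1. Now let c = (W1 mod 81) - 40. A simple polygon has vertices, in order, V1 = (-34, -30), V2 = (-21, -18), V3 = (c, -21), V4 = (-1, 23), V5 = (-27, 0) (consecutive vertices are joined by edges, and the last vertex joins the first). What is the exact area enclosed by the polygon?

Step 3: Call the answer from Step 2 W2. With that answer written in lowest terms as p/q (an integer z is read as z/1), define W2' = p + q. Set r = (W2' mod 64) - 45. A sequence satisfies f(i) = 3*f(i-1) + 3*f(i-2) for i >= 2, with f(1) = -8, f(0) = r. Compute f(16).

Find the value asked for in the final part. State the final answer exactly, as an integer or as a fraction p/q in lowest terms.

Step 1: squarings mod 661: 600^1=600, 600^2=416, 600^4=535, 600^8=12, 600^16=144, 600^32=245, 600^64=535, 600^128=12, 600^256=144, 600^512=245, 600^1024=535, 600^2048=12, 600^4096=144, 600^8192=245, 600^16384=535, 600^32768=12, 600^65536=144; 600^125828 = 600^4 * 600^128 * 600^256 * 600^512 * 600^2048 * 600^8192 * 600^16384 * 600^32768 * 600^65536 = 12 (mod 661); answer 12
Step 2: W1 = 12; c = -28; cross terms: (-34*-18 - -21*-30)=-18, (-21*-21 - -28*-18)=-63, (-28*23 - -1*-21)=-665, (-1*0 - -27*23)=621, (-27*-30 - -34*0)=810; twice the area = |685| = 685; area = 685/2; answer 685/2
Step 3: W2 = 685/2; threaded value p + q = 687; r = 2; f(2) = 3*(-8) + 3*(2) = -18; iterating: f(2)=-18, f(3)=-78, f(4)=-288, f(5)=-1098, f(6)=-4158, f(7)=-15768, f(8)=-59778, f(9)=-226638, f(10)=-859248, f(11)=-3257658, f(12)=-12350718, f(13)=-46825128, f(14)=-177527538, f(15)=-673057998, f(16)=-2551756608; answer -2551756608

-2551756608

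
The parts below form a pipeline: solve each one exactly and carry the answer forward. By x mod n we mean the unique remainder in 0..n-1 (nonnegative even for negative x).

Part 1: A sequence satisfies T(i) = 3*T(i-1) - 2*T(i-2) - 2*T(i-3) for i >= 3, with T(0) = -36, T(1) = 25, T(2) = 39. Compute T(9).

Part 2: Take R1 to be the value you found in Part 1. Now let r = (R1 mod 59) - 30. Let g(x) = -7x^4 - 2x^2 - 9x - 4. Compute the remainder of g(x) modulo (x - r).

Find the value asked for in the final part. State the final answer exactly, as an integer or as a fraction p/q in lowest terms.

-28732

Part 1: T(3) = 3*(39) - 2*(25) - 2*(-36) = 139; iterating: T(3)=139, T(4)=289, T(5)=511, T(6)=677, T(7)=431, T(8)=-1083, T(9)=-5465; answer -5465
Part 2: R1 = -5465; r = -8; remainder = value at the root: -7*(-8)^4 - 2*(-8)^2 - 9*(-8)^1 - 4 = (-28672) + (-128) + (72) + (-4) = -28732; answer -28732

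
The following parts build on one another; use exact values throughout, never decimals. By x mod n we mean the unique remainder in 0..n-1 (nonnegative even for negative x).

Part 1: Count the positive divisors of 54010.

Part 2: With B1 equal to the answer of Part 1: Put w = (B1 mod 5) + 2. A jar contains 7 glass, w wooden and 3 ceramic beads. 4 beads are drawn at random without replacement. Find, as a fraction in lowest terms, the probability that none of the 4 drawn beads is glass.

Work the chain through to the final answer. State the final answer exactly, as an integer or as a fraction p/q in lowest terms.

3/143

Part 1: 54010 = 2 * 5 * 11 * 491; number of divisors = (1+1) * (1+1) * (1+1) * (1+1) = 16; answer 16
Part 2: B1 = 16; w = 3; total draws C(13,4) = 715; favorable C(6,4) = 15; P = 3/143; answer 3/143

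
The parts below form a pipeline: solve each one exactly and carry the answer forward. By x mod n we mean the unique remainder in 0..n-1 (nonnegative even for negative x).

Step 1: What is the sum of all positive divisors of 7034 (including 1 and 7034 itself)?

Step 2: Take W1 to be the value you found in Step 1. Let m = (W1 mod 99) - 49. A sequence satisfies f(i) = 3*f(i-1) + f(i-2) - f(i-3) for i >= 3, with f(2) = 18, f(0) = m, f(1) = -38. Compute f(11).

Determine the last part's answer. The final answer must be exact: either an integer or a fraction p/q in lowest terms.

Step 1: 7034 = 2 * 3517; sigma = (1 + 2) * (1 + 3517) = 3 * 3518 = 10554; answer 10554
Step 2: W1 = 10554; m = 11; f(3) = 3*(18) + 1*(-38) - 1*(11) = 5; iterating: f(3)=5, f(4)=71, f(5)=200, f(6)=666, f(7)=2127, f(8)=6847, f(9)=22002, f(10)=70726, f(11)=227333; answer 227333

227333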